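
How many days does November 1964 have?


November 1964

30 days


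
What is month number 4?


Month 4 of 12

April


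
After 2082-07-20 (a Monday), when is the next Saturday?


Current: Monday
Target: Saturday
Days ahead: 5

Next Saturday: 2082-07-25


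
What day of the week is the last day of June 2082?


June 2082 has 30 days
Anchor: Jan 1, 2082. With p = 2082 - 1 = 2081: (p + p//4 - p//100 + p//400) mod 7 = (2081 + 520 - 20 + 5) mod 7 = 2586 mod 7 = 3 -> Thursday (Mon=0 ... Sun=6)
Days before June (Jan-May): 151; June 1 index = (3 + 151) mod 7 = 0 -> Monday
Last day offset: 30 - 1 = 29 days
Weekday index = (0 + 29) mod 7 = 1

Tuesday, June 30


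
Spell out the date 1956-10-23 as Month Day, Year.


ISO 1956-10-23 parses as year=1956, month=10, day=23
Month 10 -> October

October 23, 1956


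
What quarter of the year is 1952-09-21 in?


Month: September (month 9)
Q1: Jan-Mar, Q2: Apr-Jun, Q3: Jul-Sep, Q4: Oct-Dec

Q3


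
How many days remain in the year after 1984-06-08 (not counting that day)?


Day of year: 160 of 366
Remaining = 366 - 160

206 days


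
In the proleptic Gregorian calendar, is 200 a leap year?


Gregorian leap year rule: divisible by 4, but not by 100, unless also by 400.
200 is divisible by 100 but not 400 -> not a leap year

No


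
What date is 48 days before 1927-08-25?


Start: 1927-08-25, subtract 48 days
Back 25 days from August 25 reaches July 31, 1927 -> 23 left
July 1927: 31 - 23 = 8 -> lands on July 8

Result: 1927-07-08


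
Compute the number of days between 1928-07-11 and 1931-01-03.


From 1928-07-11 to 1931-01-03
1928-07-11: days before July = 31 + 29 + 31 + 30 + 31 + 30 = 182 (1928 is a leap year); day of year = 182 + 11 = 193
1931-01-03: day of year = 3
Rest of 1928: 366 - 193 = 173
Full years 1929 (365), 1930 (365): 730
Total = 173 + 730 + 3 = 906

906 days


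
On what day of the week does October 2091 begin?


Target: October 1, 2091
Anchor: Jan 1, 2091. With p = 2091 - 1 = 2090: (p + p//4 - p//100 + p//400) mod 7 = (2090 + 522 - 20 + 5) mod 7 = 2597 mod 7 = 0 -> Monday (Mon=0 ... Sun=6)
Days before October (Jan-Sep): 273 days
Weekday index = (0 + 273) mod 7 = 0

Monday


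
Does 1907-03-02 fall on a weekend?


Anchor: Jan 1, 1907. With p = 1907 - 1 = 1906: (p + p//4 - p//100 + p//400) mod 7 = (1906 + 476 - 19 + 4) mod 7 = 2367 mod 7 = 1 -> Tuesday (Mon=0 ... Sun=6)
Day of year: 61; offset = 60
Weekday index = (1 + 60) mod 7 = 5 -> Saturday
Weekend days: Saturday, Sunday

Yes


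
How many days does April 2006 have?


April 2006

30 days


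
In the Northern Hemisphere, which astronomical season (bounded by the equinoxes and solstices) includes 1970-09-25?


Date: September 25
Astronomical Autumn (approx.; exact equinox/solstice day varies by year): September 22 to December 20
September 25 falls within the Autumn window

Autumn


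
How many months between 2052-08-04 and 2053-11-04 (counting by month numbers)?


From August 2052 to November 2053
1 year * 12 = 12 months, plus 3 months = 15

15 months


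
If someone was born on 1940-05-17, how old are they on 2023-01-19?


Birth: 1940-05-17
Reference: 2023-01-19
Year difference: 2023 - 1940 = 83
Birthday not yet reached in 2023, subtract 1

82 years old


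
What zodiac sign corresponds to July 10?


Date: July 10
Conventional tropical zodiac dates: Cancer from June 21 onward; Leo starts July 23
July 10 falls within the Cancer range

Cancer


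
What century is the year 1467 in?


Century = (year - 1) // 100 + 1
= (1467 - 1) // 100 + 1
= 1466 // 100 + 1
= 14 + 1

15th century


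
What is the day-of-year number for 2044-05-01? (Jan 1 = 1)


Date: May 1, 2044
Days in months 1 through 4: 121
Plus 1 days in May

Day of year: 122


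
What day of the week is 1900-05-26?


Date: May 26, 1900
Anchor: Jan 1, 1900. With p = 1900 - 1 = 1899: (p + p//4 - p//100 + p//400) mod 7 = (1899 + 474 - 18 + 4) mod 7 = 2359 mod 7 = 0 -> Monday (Mon=0 ... Sun=6)
Days before May (Jan-Apr): 120; offset = 120 + 26 - 1 = 145
Weekday index = (0 + 145) mod 7 = 5

Day of the week: Saturday


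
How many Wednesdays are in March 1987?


March 1987 has 31 days
Anchor: Jan 1, 1987. With p = 1987 - 1 = 1986: (p + p//4 - p//100 + p//400) mod 7 = (1986 + 496 - 19 + 4) mod 7 = 2467 mod 7 = 3 -> Thursday (Mon=0 ... Sun=6)
Days before March (Jan-Feb): 59; March 1 index = (3 + 59) mod 7 = 6 -> Sunday
First Wednesday is March 4
Wednesdays: 4, 11, 18, 25

4 Wednesdays


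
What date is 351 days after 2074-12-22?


Start: 2074-12-22, add 351 days
December 2074 has 31 days: 31 - 22 = 9 days to December 31 -> 342 left
January 2075 has 31 days -> 311 left
February 2075 has 28 days -> 283 left
March 2075 has 31 days -> 252 left
April 2075 has 30 days -> 222 left
May 2075 has 31 days -> 191 left
June 2075 has 30 days -> 161 left
July 2075 has 31 days -> 130 left
August 2075 has 31 days -> 99 left
September 2075 has 30 days -> 69 left
October 2075 has 31 days -> 38 left
November 2075 has 30 days -> 8 left
December 2075: 8 <= 31 -> lands on December 8

Result: 2075-12-08


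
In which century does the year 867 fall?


Century = (year - 1) // 100 + 1
= (867 - 1) // 100 + 1
= 866 // 100 + 1
= 8 + 1

9th century


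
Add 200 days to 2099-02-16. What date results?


Start: 2099-02-16, add 200 days
February 2099 has 28 days: 28 - 16 = 12 days to February 28 -> 188 left
March 2099 has 31 days -> 157 left
April 2099 has 30 days -> 127 left
May 2099 has 31 days -> 96 left
June 2099 has 30 days -> 66 left
July 2099 has 31 days -> 35 left
August 2099 has 31 days -> 4 left
September 2099: 4 <= 30 -> lands on September 4

Result: 2099-09-04


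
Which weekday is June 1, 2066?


Target: June 1, 2066
Anchor: Jan 1, 2066. With p = 2066 - 1 = 2065: (p + p//4 - p//100 + p//400) mod 7 = (2065 + 516 - 20 + 5) mod 7 = 2566 mod 7 = 4 -> Friday (Mon=0 ... Sun=6)
Days before June (Jan-May): 151 days
Weekday index = (4 + 151) mod 7 = 1

Tuesday


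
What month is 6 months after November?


November is month 11
11 + 6 = 17; wrap: 17 - 12 = 5

May


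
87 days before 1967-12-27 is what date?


Start: 1967-12-27, subtract 87 days
Back 27 days from December 27 reaches November 30, 1967 -> 60 left
November 1967 has 30 days -> back to October 31, 1967 -> 30 left
October 1967: 31 - 30 = 1 -> lands on October 1

Result: 1967-10-01


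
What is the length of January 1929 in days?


January 1929

31 days


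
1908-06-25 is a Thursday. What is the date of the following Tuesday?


Current: Thursday
Target: Tuesday
Days ahead: 5

Next Tuesday: 1908-06-30


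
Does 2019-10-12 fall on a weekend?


Anchor: Jan 1, 2019. With p = 2019 - 1 = 2018: (p + p//4 - p//100 + p//400) mod 7 = (2018 + 504 - 20 + 5) mod 7 = 2507 mod 7 = 1 -> Tuesday (Mon=0 ... Sun=6)
Day of year: 285; offset = 284
Weekday index = (1 + 284) mod 7 = 5 -> Saturday
Weekend days: Saturday, Sunday

Yes


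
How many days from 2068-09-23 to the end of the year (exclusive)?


Day of year: 267 of 366
Remaining = 366 - 267

99 days


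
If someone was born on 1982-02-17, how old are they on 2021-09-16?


Birth: 1982-02-17
Reference: 2021-09-16
Year difference: 2021 - 1982 = 39

39 years old


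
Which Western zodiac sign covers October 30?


Date: October 30
Conventional tropical zodiac dates: Scorpio from October 23 onward; Sagittarius starts November 22
October 30 falls within the Scorpio range

Scorpio


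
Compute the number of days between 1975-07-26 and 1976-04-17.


From 1975-07-26 to 1976-04-17
1975-07-26: days before July = 31 + 28 + 31 + 30 + 31 + 30 = 181 (1975 is not a leap year); day of year = 181 + 26 = 207
1976-04-17: days before April = 31 + 29 + 31 = 91 (1976 is a leap year); day of year = 91 + 17 = 108
Rest of 1975: 365 - 207 = 158
Total = 158 + 108 = 266

266 days


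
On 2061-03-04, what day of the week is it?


Date: March 4, 2061
Anchor: Jan 1, 2061. With p = 2061 - 1 = 2060: (p + p//4 - p//100 + p//400) mod 7 = (2060 + 515 - 20 + 5) mod 7 = 2560 mod 7 = 5 -> Saturday (Mon=0 ... Sun=6)
Days before March (Jan-Feb): 59; offset = 59 + 4 - 1 = 62
Weekday index = (5 + 62) mod 7 = 4

Day of the week: Friday


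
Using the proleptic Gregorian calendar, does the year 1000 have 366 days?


Gregorian leap year rule: divisible by 4, but not by 100, unless also by 400.
1000 is divisible by 100 but not 400 -> not a leap year

No


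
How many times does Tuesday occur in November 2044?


November 2044 has 30 days
Anchor: Jan 1, 2044. With p = 2044 - 1 = 2043: (p + p//4 - p//100 + p//400) mod 7 = (2043 + 510 - 20 + 5) mod 7 = 2538 mod 7 = 4 -> Friday (Mon=0 ... Sun=6)
Days before November (Jan-Oct): 305; November 1 index = (4 + 305) mod 7 = 1 -> Tuesday
First Tuesday is November 1
Tuesdays: 1, 8, 15, 22, 29

5 Tuesdays


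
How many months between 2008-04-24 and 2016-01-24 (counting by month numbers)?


From April 2008 to January 2016
8 years * 12 = 96 months, minus 3 months = 93

93 months


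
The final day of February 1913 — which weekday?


February 1913 has 28 days
Anchor: Jan 1, 1913. With p = 1913 - 1 = 1912: (p + p//4 - p//100 + p//400) mod 7 = (1912 + 478 - 19 + 4) mod 7 = 2375 mod 7 = 2 -> Wednesday (Mon=0 ... Sun=6)
Days before February (Jan): 31; February 1 index = (2 + 31) mod 7 = 5 -> Saturday
Last day offset: 28 - 1 = 27 days
Weekday index = (5 + 27) mod 7 = 4

Friday, February 28


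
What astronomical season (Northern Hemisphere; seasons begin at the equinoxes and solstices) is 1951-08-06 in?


Date: August 6
Astronomical Summer (approx.; exact equinox/solstice day varies by year): June 21 to September 21
August 6 falls within the Summer window

Summer


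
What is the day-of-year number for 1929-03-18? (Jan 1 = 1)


Date: March 18, 1929
Days in months 1 through 2: 59
Plus 18 days in March

Day of year: 77


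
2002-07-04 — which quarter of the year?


Month: July (month 7)
Q1: Jan-Mar, Q2: Apr-Jun, Q3: Jul-Sep, Q4: Oct-Dec

Q3


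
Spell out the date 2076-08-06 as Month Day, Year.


ISO 2076-08-06 parses as year=2076, month=08, day=06
Month 8 -> August

August 6, 2076


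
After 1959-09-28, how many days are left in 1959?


Day of year: 271 of 365
Remaining = 365 - 271

94 days


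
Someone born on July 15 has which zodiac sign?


Date: July 15
Conventional tropical zodiac dates: Cancer from June 21 onward; Leo starts July 23
July 15 falls within the Cancer range

Cancer


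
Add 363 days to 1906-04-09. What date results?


Start: 1906-04-09, add 363 days
April 1906 has 30 days: 30 - 9 = 21 days to April 30 -> 342 left
May 1906 has 31 days -> 311 left
June 1906 has 30 days -> 281 left
July 1906 has 31 days -> 250 left
August 1906 has 31 days -> 219 left
September 1906 has 30 days -> 189 left
October 1906 has 31 days -> 158 left
November 1906 has 30 days -> 128 left
December 1906 has 31 days -> 97 left
January 1907 has 31 days -> 66 left
February 1907 has 28 days -> 38 left
March 1907 has 31 days -> 7 left
April 1907: 7 <= 30 -> lands on April 7

Result: 1907-04-07


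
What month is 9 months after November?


November is month 11
11 + 9 = 20; wrap: 20 - 12 = 8

August


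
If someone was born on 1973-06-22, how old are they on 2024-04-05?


Birth: 1973-06-22
Reference: 2024-04-05
Year difference: 2024 - 1973 = 51
Birthday not yet reached in 2024, subtract 1

50 years old


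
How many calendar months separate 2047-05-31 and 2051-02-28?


From May 2047 to February 2051
4 years * 12 = 48 months, minus 3 months = 45

45 months


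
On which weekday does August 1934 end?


August 1934 has 31 days
Anchor: Jan 1, 1934. With p = 1934 - 1 = 1933: (p + p//4 - p//100 + p//400) mod 7 = (1933 + 483 - 19 + 4) mod 7 = 2401 mod 7 = 0 -> Monday (Mon=0 ... Sun=6)
Days before August (Jan-Jul): 212; August 1 index = (0 + 212) mod 7 = 2 -> Wednesday
Last day offset: 31 - 1 = 30 days
Weekday index = (2 + 30) mod 7 = 4

Friday, August 31


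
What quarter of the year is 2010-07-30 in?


Month: July (month 7)
Q1: Jan-Mar, Q2: Apr-Jun, Q3: Jul-Sep, Q4: Oct-Dec

Q3


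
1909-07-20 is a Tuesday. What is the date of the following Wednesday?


Current: Tuesday
Target: Wednesday
Days ahead: 1

Next Wednesday: 1909-07-21


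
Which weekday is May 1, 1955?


Target: May 1, 1955
Anchor: Jan 1, 1955. With p = 1955 - 1 = 1954: (p + p//4 - p//100 + p//400) mod 7 = (1954 + 488 - 19 + 4) mod 7 = 2427 mod 7 = 5 -> Saturday (Mon=0 ... Sun=6)
Days before May (Jan-Apr): 120 days
Weekday index = (5 + 120) mod 7 = 6

Sunday


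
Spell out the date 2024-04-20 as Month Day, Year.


ISO 2024-04-20 parses as year=2024, month=04, day=20
Month 4 -> April

April 20, 2024


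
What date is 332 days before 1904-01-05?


Start: 1904-01-05, subtract 332 days
Back 5 days from January 5 reaches December 31, 1903 -> 327 left
December 1903 has 31 days -> back to November 30, 1903 -> 296 left
November 1903 has 30 days -> back to October 31, 1903 -> 266 left
October 1903 has 31 days -> back to September 30, 1903 -> 235 left
September 1903 has 30 days -> back to August 31, 1903 -> 205 left
August 1903 has 31 days -> back to July 31, 1903 -> 174 left
July 1903 has 31 days -> back to June 30, 1903 -> 143 left
June 1903 has 30 days -> back to May 31, 1903 -> 113 left
May 1903 has 31 days -> back to April 30, 1903 -> 82 left
April 1903 has 30 days -> back to March 31, 1903 -> 52 left
March 1903 has 31 days -> back to February 28, 1903 -> 21 left
February 1903: 28 - 21 = 7 -> lands on February 7

Result: 1903-02-07


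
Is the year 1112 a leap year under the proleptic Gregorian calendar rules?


Gregorian leap year rule: divisible by 4, but not by 100, unless also by 400.
1112 is divisible by 4 but not 100 -> leap year

Yes


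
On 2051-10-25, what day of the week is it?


Date: October 25, 2051
Anchor: Jan 1, 2051. With p = 2051 - 1 = 2050: (p + p//4 - p//100 + p//400) mod 7 = (2050 + 512 - 20 + 5) mod 7 = 2547 mod 7 = 6 -> Sunday (Mon=0 ... Sun=6)
Days before October (Jan-Sep): 273; offset = 273 + 25 - 1 = 297
Weekday index = (6 + 297) mod 7 = 2

Day of the week: Wednesday


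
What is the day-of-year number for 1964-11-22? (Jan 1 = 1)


Date: November 22, 1964
Days in months 1 through 10: 305
Plus 22 days in November

Day of year: 327


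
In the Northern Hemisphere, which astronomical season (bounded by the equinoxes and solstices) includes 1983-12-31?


Date: December 31
Astronomical Winter (approx.; exact equinox/solstice day varies by year): December 21 to March 19
December 31 falls within the Winter window

Winter


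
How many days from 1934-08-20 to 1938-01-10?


From 1934-08-20 to 1938-01-10
1934-08-20: days before August = 31 + 28 + 31 + 30 + 31 + 30 + 31 = 212 (1934 is not a leap year); day of year = 212 + 20 = 232
1938-01-10: day of year = 10
Rest of 1934: 365 - 232 = 133
Full years 1935 (365), 1936 (366), 1937 (365): 1096
Total = 133 + 1096 + 10 = 1239

1239 days


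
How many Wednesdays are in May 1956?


May 1956 has 31 days
Anchor: Jan 1, 1956. With p = 1956 - 1 = 1955: (p + p//4 - p//100 + p//400) mod 7 = (1955 + 488 - 19 + 4) mod 7 = 2428 mod 7 = 6 -> Sunday (Mon=0 ... Sun=6)
Days before May (Jan-Apr): 121; May 1 index = (6 + 121) mod 7 = 1 -> Tuesday
First Wednesday is May 2
Wednesdays: 2, 9, 16, 23, 30

5 Wednesdays


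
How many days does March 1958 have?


March 1958

31 days


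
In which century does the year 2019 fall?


Century = (year - 1) // 100 + 1
= (2019 - 1) // 100 + 1
= 2018 // 100 + 1
= 20 + 1

21st century


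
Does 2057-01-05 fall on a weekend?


Anchor: Jan 1, 2057. With p = 2057 - 1 = 2056: (p + p//4 - p//100 + p//400) mod 7 = (2056 + 514 - 20 + 5) mod 7 = 2555 mod 7 = 0 -> Monday (Mon=0 ... Sun=6)
Day of year: 5; offset = 4
Weekday index = (0 + 4) mod 7 = 4 -> Friday
Weekend days: Saturday, Sunday

No


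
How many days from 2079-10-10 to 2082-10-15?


From 2079-10-10 to 2082-10-15
2079-10-10: days before October = 31 + 28 + 31 + 30 + 31 + 30 + 31 + 31 + 30 = 273 (2079 is not a leap year); day of year = 273 + 10 = 283
2082-10-15: days before October = 31 + 28 + 31 + 30 + 31 + 30 + 31 + 31 + 30 = 273 (2082 is not a leap year); day of year = 273 + 15 = 288
Rest of 2079: 365 - 283 = 82
Full years 2080 (366), 2081 (365): 731
Total = 82 + 731 + 288 = 1101

1101 days


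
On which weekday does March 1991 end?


March 1991 has 31 days
Anchor: Jan 1, 1991. With p = 1991 - 1 = 1990: (p + p//4 - p//100 + p//400) mod 7 = (1990 + 497 - 19 + 4) mod 7 = 2472 mod 7 = 1 -> Tuesday (Mon=0 ... Sun=6)
Days before March (Jan-Feb): 59; March 1 index = (1 + 59) mod 7 = 4 -> Friday
Last day offset: 31 - 1 = 30 days
Weekday index = (4 + 30) mod 7 = 6

Sunday, March 31


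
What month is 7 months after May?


May is month 5
5 + 7 = 12

December


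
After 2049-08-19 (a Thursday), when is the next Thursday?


Current: Thursday
Target: Thursday
Days ahead: 7

Next Thursday: 2049-08-26


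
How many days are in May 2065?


May 2065

31 days


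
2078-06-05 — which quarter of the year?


Month: June (month 6)
Q1: Jan-Mar, Q2: Apr-Jun, Q3: Jul-Sep, Q4: Oct-Dec

Q2


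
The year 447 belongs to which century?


Century = (year - 1) // 100 + 1
= (447 - 1) // 100 + 1
= 446 // 100 + 1
= 4 + 1

5th century


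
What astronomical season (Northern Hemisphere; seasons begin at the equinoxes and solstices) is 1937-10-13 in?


Date: October 13
Astronomical Autumn (approx.; exact equinox/solstice day varies by year): September 22 to December 20
October 13 falls within the Autumn window

Autumn


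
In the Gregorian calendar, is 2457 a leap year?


Gregorian leap year rule: divisible by 4, but not by 100, unless also by 400.
2457 is not divisible by 4 -> not a leap year

No


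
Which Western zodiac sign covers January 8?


Date: January 8
Conventional tropical zodiac dates: Capricorn from December 22 onward; Aquarius starts January 20
January 8 falls within the Capricorn range

Capricorn


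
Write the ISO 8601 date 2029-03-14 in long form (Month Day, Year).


ISO 2029-03-14 parses as year=2029, month=03, day=14
Month 3 -> March

March 14, 2029


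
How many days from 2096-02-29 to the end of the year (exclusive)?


Day of year: 60 of 366
Remaining = 366 - 60

306 days


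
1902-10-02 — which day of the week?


Date: October 2, 1902
Anchor: Jan 1, 1902. With p = 1902 - 1 = 1901: (p + p//4 - p//100 + p//400) mod 7 = (1901 + 475 - 19 + 4) mod 7 = 2361 mod 7 = 2 -> Wednesday (Mon=0 ... Sun=6)
Days before October (Jan-Sep): 273; offset = 273 + 2 - 1 = 274
Weekday index = (2 + 274) mod 7 = 3

Day of the week: Thursday


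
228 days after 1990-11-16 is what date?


Start: 1990-11-16, add 228 days
November 1990 has 30 days: 30 - 16 = 14 days to November 30 -> 214 left
December 1990 has 31 days -> 183 left
January 1991 has 31 days -> 152 left
February 1991 has 28 days -> 124 left
March 1991 has 31 days -> 93 left
April 1991 has 30 days -> 63 left
May 1991 has 31 days -> 32 left
June 1991 has 30 days -> 2 left
July 1991: 2 <= 31 -> lands on July 2

Result: 1991-07-02


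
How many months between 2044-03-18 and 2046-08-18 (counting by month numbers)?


From March 2044 to August 2046
2 years * 12 = 24 months, plus 5 months = 29

29 months


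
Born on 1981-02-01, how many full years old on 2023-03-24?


Birth: 1981-02-01
Reference: 2023-03-24
Year difference: 2023 - 1981 = 42

42 years old


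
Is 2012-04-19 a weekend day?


Anchor: Jan 1, 2012. With p = 2012 - 1 = 2011: (p + p//4 - p//100 + p//400) mod 7 = (2011 + 502 - 20 + 5) mod 7 = 2498 mod 7 = 6 -> Sunday (Mon=0 ... Sun=6)
Day of year: 110; offset = 109
Weekday index = (6 + 109) mod 7 = 3 -> Thursday
Weekend days: Saturday, Sunday

No


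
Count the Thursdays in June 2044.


June 2044 has 30 days
Anchor: Jan 1, 2044. With p = 2044 - 1 = 2043: (p + p//4 - p//100 + p//400) mod 7 = (2043 + 510 - 20 + 5) mod 7 = 2538 mod 7 = 4 -> Friday (Mon=0 ... Sun=6)
Days before June (Jan-May): 152; June 1 index = (4 + 152) mod 7 = 2 -> Wednesday
First Thursday is June 2
Thursdays: 2, 9, 16, 23, 30

5 Thursdays


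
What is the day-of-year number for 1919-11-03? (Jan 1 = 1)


Date: November 3, 1919
Days in months 1 through 10: 304
Plus 3 days in November

Day of year: 307


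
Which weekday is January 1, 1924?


Target: January 1, 1924
Anchor: Jan 1, 1924. With p = 1924 - 1 = 1923: (p + p//4 - p//100 + p//400) mod 7 = (1923 + 480 - 19 + 4) mod 7 = 2388 mod 7 = 1 -> Tuesday (Mon=0 ... Sun=6)
Offset from anchor: 0 days
Weekday index = (1 + 0) mod 7 = 1

Tuesday


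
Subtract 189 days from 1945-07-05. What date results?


Start: 1945-07-05, subtract 189 days
Back 5 days from July 5 reaches June 30, 1945 -> 184 left
June 1945 has 30 days -> back to May 31, 1945 -> 154 left
May 1945 has 31 days -> back to April 30, 1945 -> 123 left
April 1945 has 30 days -> back to March 31, 1945 -> 93 left
March 1945 has 31 days -> back to February 28, 1945 -> 62 left
February 1945 has 28 days -> back to January 31, 1945 -> 34 left
January 1945 has 31 days -> back to December 31, 1944 -> 3 left
December 1944: 31 - 3 = 28 -> lands on December 28

Result: 1944-12-28


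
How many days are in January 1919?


January 1919

31 days


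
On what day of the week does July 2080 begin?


Target: July 1, 2080
Anchor: Jan 1, 2080. With p = 2080 - 1 = 2079: (p + p//4 - p//100 + p//400) mod 7 = (2079 + 519 - 20 + 5) mod 7 = 2583 mod 7 = 0 -> Monday (Mon=0 ... Sun=6)
Days before July (Jan-Jun): 182 days
Weekday index = (0 + 182) mod 7 = 0

Monday


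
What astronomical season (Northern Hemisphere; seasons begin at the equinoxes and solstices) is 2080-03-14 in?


Date: March 14
Astronomical Winter (approx.; exact equinox/solstice day varies by year): December 21 to March 19
March 14 falls within the Winter window

Winter


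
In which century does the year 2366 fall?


Century = (year - 1) // 100 + 1
= (2366 - 1) // 100 + 1
= 2365 // 100 + 1
= 23 + 1

24th century


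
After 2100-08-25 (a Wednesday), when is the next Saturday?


Current: Wednesday
Target: Saturday
Days ahead: 3

Next Saturday: 2100-08-28


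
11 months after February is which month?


February is month 2
2 + 11 = 13; wrap: 13 - 12 = 1

January


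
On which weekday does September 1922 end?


September 1922 has 30 days
Anchor: Jan 1, 1922. With p = 1922 - 1 = 1921: (p + p//4 - p//100 + p//400) mod 7 = (1921 + 480 - 19 + 4) mod 7 = 2386 mod 7 = 6 -> Sunday (Mon=0 ... Sun=6)
Days before September (Jan-Aug): 243; September 1 index = (6 + 243) mod 7 = 4 -> Friday
Last day offset: 30 - 1 = 29 days
Weekday index = (4 + 29) mod 7 = 5

Saturday, September 30


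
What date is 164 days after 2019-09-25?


Start: 2019-09-25, add 164 days
September 2019 has 30 days: 30 - 25 = 5 days to September 30 -> 159 left
October 2019 has 31 days -> 128 left
November 2019 has 30 days -> 98 left
December 2019 has 31 days -> 67 left
January 2020 has 31 days -> 36 left
February 2020 has 29 days -> 7 left
March 2020: 7 <= 31 -> lands on March 7

Result: 2020-03-07


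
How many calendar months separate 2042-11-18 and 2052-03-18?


From November 2042 to March 2052
10 years * 12 = 120 months, minus 8 months = 112

112 months


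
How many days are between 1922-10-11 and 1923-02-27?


From 1922-10-11 to 1923-02-27
1922-10-11: days before October = 31 + 28 + 31 + 30 + 31 + 30 + 31 + 31 + 30 = 273 (1922 is not a leap year); day of year = 273 + 11 = 284
1923-02-27: days before February = 31; day of year = 31 + 27 = 58
Rest of 1922: 365 - 284 = 81
Total = 81 + 58 = 139

139 days


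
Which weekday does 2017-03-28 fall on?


Date: March 28, 2017
Anchor: Jan 1, 2017. With p = 2017 - 1 = 2016: (p + p//4 - p//100 + p//400) mod 7 = (2016 + 504 - 20 + 5) mod 7 = 2505 mod 7 = 6 -> Sunday (Mon=0 ... Sun=6)
Days before March (Jan-Feb): 59; offset = 59 + 28 - 1 = 86
Weekday index = (6 + 86) mod 7 = 1

Day of the week: Tuesday


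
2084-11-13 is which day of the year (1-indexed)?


Date: November 13, 2084
Days in months 1 through 10: 305
Plus 13 days in November

Day of year: 318


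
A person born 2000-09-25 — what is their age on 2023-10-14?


Birth: 2000-09-25
Reference: 2023-10-14
Year difference: 2023 - 2000 = 23

23 years old


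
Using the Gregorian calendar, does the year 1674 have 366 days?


Gregorian leap year rule: divisible by 4, but not by 100, unless also by 400.
1674 is not divisible by 4 -> not a leap year

No


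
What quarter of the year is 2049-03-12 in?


Month: March (month 3)
Q1: Jan-Mar, Q2: Apr-Jun, Q3: Jul-Sep, Q4: Oct-Dec

Q1


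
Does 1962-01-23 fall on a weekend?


Anchor: Jan 1, 1962. With p = 1962 - 1 = 1961: (p + p//4 - p//100 + p//400) mod 7 = (1961 + 490 - 19 + 4) mod 7 = 2436 mod 7 = 0 -> Monday (Mon=0 ... Sun=6)
Day of year: 23; offset = 22
Weekday index = (0 + 22) mod 7 = 1 -> Tuesday
Weekend days: Saturday, Sunday

No


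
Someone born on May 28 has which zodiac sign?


Date: May 28
Conventional tropical zodiac dates: Gemini from May 21 onward; Cancer starts June 21
May 28 falls within the Gemini range

Gemini


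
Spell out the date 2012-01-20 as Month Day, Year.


ISO 2012-01-20 parses as year=2012, month=01, day=20
Month 1 -> January

January 20, 2012


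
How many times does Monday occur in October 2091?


October 2091 has 31 days
Anchor: Jan 1, 2091. With p = 2091 - 1 = 2090: (p + p//4 - p//100 + p//400) mod 7 = (2090 + 522 - 20 + 5) mod 7 = 2597 mod 7 = 0 -> Monday (Mon=0 ... Sun=6)
Days before October (Jan-Sep): 273; October 1 index = (0 + 273) mod 7 = 0 -> Monday
First Monday is October 1
Mondays: 1, 8, 15, 22, 29

5 Mondays


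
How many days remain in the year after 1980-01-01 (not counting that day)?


Day of year: 1 of 366
Remaining = 366 - 1

365 days


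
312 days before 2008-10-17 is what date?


Start: 2008-10-17, subtract 312 days
Back 17 days from October 17 reaches September 30, 2008 -> 295 left
September 2008 has 30 days -> back to August 31, 2008 -> 265 left
August 2008 has 31 days -> back to July 31, 2008 -> 234 left
July 2008 has 31 days -> back to June 30, 2008 -> 203 left
June 2008 has 30 days -> back to May 31, 2008 -> 173 left
May 2008 has 31 days -> back to April 30, 2008 -> 142 left
April 2008 has 30 days -> back to March 31, 2008 -> 112 left
March 2008 has 31 days -> back to February 29, 2008 -> 81 left
February 2008 has 29 days -> back to January 31, 2008 -> 52 left
January 2008 has 31 days -> back to December 31, 2007 -> 21 left
December 2007: 31 - 21 = 10 -> lands on December 10

Result: 2007-12-10


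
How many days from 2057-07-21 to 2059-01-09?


From 2057-07-21 to 2059-01-09
2057-07-21: days before July = 31 + 28 + 31 + 30 + 31 + 30 = 181 (2057 is not a leap year); day of year = 181 + 21 = 202
2059-01-09: day of year = 9
Rest of 2057: 365 - 202 = 163
Full years 2058 (365): 365
Total = 163 + 365 + 9 = 537

537 days


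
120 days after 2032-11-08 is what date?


Start: 2032-11-08, add 120 days
November 2032 has 30 days: 30 - 8 = 22 days to November 30 -> 98 left
December 2032 has 31 days -> 67 left
January 2033 has 31 days -> 36 left
February 2033 has 28 days -> 8 left
March 2033: 8 <= 31 -> lands on March 8

Result: 2033-03-08


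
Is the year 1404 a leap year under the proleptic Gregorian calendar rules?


Gregorian leap year rule: divisible by 4, but not by 100, unless also by 400.
1404 is divisible by 4 but not 100 -> leap year

Yes


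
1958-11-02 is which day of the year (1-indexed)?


Date: November 2, 1958
Days in months 1 through 10: 304
Plus 2 days in November

Day of year: 306


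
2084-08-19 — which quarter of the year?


Month: August (month 8)
Q1: Jan-Mar, Q2: Apr-Jun, Q3: Jul-Sep, Q4: Oct-Dec

Q3


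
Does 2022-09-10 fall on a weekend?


Anchor: Jan 1, 2022. With p = 2022 - 1 = 2021: (p + p//4 - p//100 + p//400) mod 7 = (2021 + 505 - 20 + 5) mod 7 = 2511 mod 7 = 5 -> Saturday (Mon=0 ... Sun=6)
Day of year: 253; offset = 252
Weekday index = (5 + 252) mod 7 = 5 -> Saturday
Weekend days: Saturday, Sunday

Yes


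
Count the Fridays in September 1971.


September 1971 has 30 days
Anchor: Jan 1, 1971. With p = 1971 - 1 = 1970: (p + p//4 - p//100 + p//400) mod 7 = (1970 + 492 - 19 + 4) mod 7 = 2447 mod 7 = 4 -> Friday (Mon=0 ... Sun=6)
Days before September (Jan-Aug): 243; September 1 index = (4 + 243) mod 7 = 2 -> Wednesday
First Friday is September 3
Fridays: 3, 10, 17, 24

4 Fridays


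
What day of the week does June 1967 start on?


Target: June 1, 1967
Anchor: Jan 1, 1967. With p = 1967 - 1 = 1966: (p + p//4 - p//100 + p//400) mod 7 = (1966 + 491 - 19 + 4) mod 7 = 2442 mod 7 = 6 -> Sunday (Mon=0 ... Sun=6)
Days before June (Jan-May): 151 days
Weekday index = (6 + 151) mod 7 = 3

Thursday


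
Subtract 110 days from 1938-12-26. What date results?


Start: 1938-12-26, subtract 110 days
Back 26 days from December 26 reaches November 30, 1938 -> 84 left
November 1938 has 30 days -> back to October 31, 1938 -> 54 left
October 1938 has 31 days -> back to September 30, 1938 -> 23 left
September 1938: 30 - 23 = 7 -> lands on September 7

Result: 1938-09-07


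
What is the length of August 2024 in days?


August 2024

31 days


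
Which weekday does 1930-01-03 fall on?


Date: January 3, 1930
Anchor: Jan 1, 1930. With p = 1930 - 1 = 1929: (p + p//4 - p//100 + p//400) mod 7 = (1929 + 482 - 19 + 4) mod 7 = 2396 mod 7 = 2 -> Wednesday (Mon=0 ... Sun=6)
Days into year = 3 - 1 = 2
Weekday index = (2 + 2) mod 7 = 4

Day of the week: Friday


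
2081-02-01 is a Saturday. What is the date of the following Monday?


Current: Saturday
Target: Monday
Days ahead: 2

Next Monday: 2081-02-03


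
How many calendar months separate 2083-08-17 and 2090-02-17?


From August 2083 to February 2090
7 years * 12 = 84 months, minus 6 months = 78

78 months


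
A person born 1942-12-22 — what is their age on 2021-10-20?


Birth: 1942-12-22
Reference: 2021-10-20
Year difference: 2021 - 1942 = 79
Birthday not yet reached in 2021, subtract 1

78 years old


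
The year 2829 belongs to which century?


Century = (year - 1) // 100 + 1
= (2829 - 1) // 100 + 1
= 2828 // 100 + 1
= 28 + 1

29th century


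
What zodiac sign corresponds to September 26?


Date: September 26
Conventional tropical zodiac dates: Libra from September 23 onward; Scorpio starts October 23
September 26 falls within the Libra range

Libra


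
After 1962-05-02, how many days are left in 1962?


Day of year: 122 of 365
Remaining = 365 - 122

243 days


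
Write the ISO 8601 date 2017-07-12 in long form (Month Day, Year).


ISO 2017-07-12 parses as year=2017, month=07, day=12
Month 7 -> July

July 12, 2017


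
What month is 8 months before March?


March is month 3
3 - 8 = -5; wrap: -5 + 12 = 7

July


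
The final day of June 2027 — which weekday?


June 2027 has 30 days
Anchor: Jan 1, 2027. With p = 2027 - 1 = 2026: (p + p//4 - p//100 + p//400) mod 7 = (2026 + 506 - 20 + 5) mod 7 = 2517 mod 7 = 4 -> Friday (Mon=0 ... Sun=6)
Days before June (Jan-May): 151; June 1 index = (4 + 151) mod 7 = 1 -> Tuesday
Last day offset: 30 - 1 = 29 days
Weekday index = (1 + 29) mod 7 = 2

Wednesday, June 30


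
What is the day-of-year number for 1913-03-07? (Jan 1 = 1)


Date: March 7, 1913
Days in months 1 through 2: 59
Plus 7 days in March

Day of year: 66


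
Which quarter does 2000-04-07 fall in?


Month: April (month 4)
Q1: Jan-Mar, Q2: Apr-Jun, Q3: Jul-Sep, Q4: Oct-Dec

Q2


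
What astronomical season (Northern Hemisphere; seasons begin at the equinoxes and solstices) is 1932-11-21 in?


Date: November 21
Astronomical Autumn (approx.; exact equinox/solstice day varies by year): September 22 to December 20
November 21 falls within the Autumn window

Autumn


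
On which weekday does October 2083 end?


October 2083 has 31 days
Anchor: Jan 1, 2083. With p = 2083 - 1 = 2082: (p + p//4 - p//100 + p//400) mod 7 = (2082 + 520 - 20 + 5) mod 7 = 2587 mod 7 = 4 -> Friday (Mon=0 ... Sun=6)
Days before October (Jan-Sep): 273; October 1 index = (4 + 273) mod 7 = 4 -> Friday
Last day offset: 31 - 1 = 30 days
Weekday index = (4 + 30) mod 7 = 6

Sunday, October 31


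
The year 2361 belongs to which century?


Century = (year - 1) // 100 + 1
= (2361 - 1) // 100 + 1
= 2360 // 100 + 1
= 23 + 1

24th century


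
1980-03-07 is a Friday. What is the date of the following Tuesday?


Current: Friday
Target: Tuesday
Days ahead: 4

Next Tuesday: 1980-03-11


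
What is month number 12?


Month 12 of 12

December


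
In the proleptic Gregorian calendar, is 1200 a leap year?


Gregorian leap year rule: divisible by 4, but not by 100, unless also by 400.
1200 is divisible by 400 -> leap year

Yes


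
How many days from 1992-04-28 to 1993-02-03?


From 1992-04-28 to 1993-02-03
1992-04-28: days before April = 31 + 29 + 31 = 91 (1992 is a leap year); day of year = 91 + 28 = 119
1993-02-03: days before February = 31; day of year = 31 + 3 = 34
Rest of 1992: 366 - 119 = 247
Total = 247 + 34 = 281

281 days


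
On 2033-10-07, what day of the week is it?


Date: October 7, 2033
Anchor: Jan 1, 2033. With p = 2033 - 1 = 2032: (p + p//4 - p//100 + p//400) mod 7 = (2032 + 508 - 20 + 5) mod 7 = 2525 mod 7 = 5 -> Saturday (Mon=0 ... Sun=6)
Days before October (Jan-Sep): 273; offset = 273 + 7 - 1 = 279
Weekday index = (5 + 279) mod 7 = 4

Day of the week: Friday


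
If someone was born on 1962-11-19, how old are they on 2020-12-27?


Birth: 1962-11-19
Reference: 2020-12-27
Year difference: 2020 - 1962 = 58

58 years old


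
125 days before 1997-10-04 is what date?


Start: 1997-10-04, subtract 125 days
Back 4 days from October 4 reaches September 30, 1997 -> 121 left
September 1997 has 30 days -> back to August 31, 1997 -> 91 left
August 1997 has 31 days -> back to July 31, 1997 -> 60 left
July 1997 has 31 days -> back to June 30, 1997 -> 29 left
June 1997: 30 - 29 = 1 -> lands on June 1

Result: 1997-06-01


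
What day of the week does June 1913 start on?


Target: June 1, 1913
Anchor: Jan 1, 1913. With p = 1913 - 1 = 1912: (p + p//4 - p//100 + p//400) mod 7 = (1912 + 478 - 19 + 4) mod 7 = 2375 mod 7 = 2 -> Wednesday (Mon=0 ... Sun=6)
Days before June (Jan-May): 151 days
Weekday index = (2 + 151) mod 7 = 6

Sunday


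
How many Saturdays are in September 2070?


September 2070 has 30 days
Anchor: Jan 1, 2070. With p = 2070 - 1 = 2069: (p + p//4 - p//100 + p//400) mod 7 = (2069 + 517 - 20 + 5) mod 7 = 2571 mod 7 = 2 -> Wednesday (Mon=0 ... Sun=6)
Days before September (Jan-Aug): 243; September 1 index = (2 + 243) mod 7 = 0 -> Monday
First Saturday is September 6
Saturdays: 6, 13, 20, 27

4 Saturdays


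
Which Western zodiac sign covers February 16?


Date: February 16
Conventional tropical zodiac dates: Aquarius from January 20 onward; Pisces starts February 19
February 16 falls within the Aquarius range

Aquarius


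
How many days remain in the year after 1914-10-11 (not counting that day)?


Day of year: 284 of 365
Remaining = 365 - 284

81 days


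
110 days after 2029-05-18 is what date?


Start: 2029-05-18, add 110 days
May 2029 has 31 days: 31 - 18 = 13 days to May 31 -> 97 left
June 2029 has 30 days -> 67 left
July 2029 has 31 days -> 36 left
August 2029 has 31 days -> 5 left
September 2029: 5 <= 30 -> lands on September 5

Result: 2029-09-05


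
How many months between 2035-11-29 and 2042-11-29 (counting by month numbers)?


From November 2035 to November 2042
7 years * 12 = 84 months = 84

84 months


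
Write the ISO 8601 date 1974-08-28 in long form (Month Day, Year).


ISO 1974-08-28 parses as year=1974, month=08, day=28
Month 8 -> August

August 28, 1974


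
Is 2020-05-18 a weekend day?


Anchor: Jan 1, 2020. With p = 2020 - 1 = 2019: (p + p//4 - p//100 + p//400) mod 7 = (2019 + 504 - 20 + 5) mod 7 = 2508 mod 7 = 2 -> Wednesday (Mon=0 ... Sun=6)
Day of year: 139; offset = 138
Weekday index = (2 + 138) mod 7 = 0 -> Monday
Weekend days: Saturday, Sunday

No


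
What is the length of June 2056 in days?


June 2056

30 days


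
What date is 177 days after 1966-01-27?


Start: 1966-01-27, add 177 days
January 1966 has 31 days: 31 - 27 = 4 days to January 31 -> 173 left
February 1966 has 28 days -> 145 left
March 1966 has 31 days -> 114 left
April 1966 has 30 days -> 84 left
May 1966 has 31 days -> 53 left
June 1966 has 30 days -> 23 left
July 1966: 23 <= 31 -> lands on July 23

Result: 1966-07-23


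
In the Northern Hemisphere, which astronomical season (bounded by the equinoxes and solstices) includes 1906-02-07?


Date: February 7
Astronomical Winter (approx.; exact equinox/solstice day varies by year): December 21 to March 19
February 7 falls within the Winter window

Winter


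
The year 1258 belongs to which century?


Century = (year - 1) // 100 + 1
= (1258 - 1) // 100 + 1
= 1257 // 100 + 1
= 12 + 1

13th century


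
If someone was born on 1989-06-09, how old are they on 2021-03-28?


Birth: 1989-06-09
Reference: 2021-03-28
Year difference: 2021 - 1989 = 32
Birthday not yet reached in 2021, subtract 1

31 years old


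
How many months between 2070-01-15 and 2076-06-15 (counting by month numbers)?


From January 2070 to June 2076
6 years * 12 = 72 months, plus 5 months = 77

77 months


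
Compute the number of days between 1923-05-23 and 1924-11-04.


From 1923-05-23 to 1924-11-04
1923-05-23: days before May = 31 + 28 + 31 + 30 = 120 (1923 is not a leap year); day of year = 120 + 23 = 143
1924-11-04: days before November = 31 + 29 + 31 + 30 + 31 + 30 + 31 + 31 + 30 + 31 = 305 (1924 is a leap year); day of year = 305 + 4 = 309
Rest of 1923: 365 - 143 = 222
Total = 222 + 309 = 531

531 days


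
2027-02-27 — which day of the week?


Date: February 27, 2027
Anchor: Jan 1, 2027. With p = 2027 - 1 = 2026: (p + p//4 - p//100 + p//400) mod 7 = (2026 + 506 - 20 + 5) mod 7 = 2517 mod 7 = 4 -> Friday (Mon=0 ... Sun=6)
Days before February (Jan): 31; offset = 31 + 27 - 1 = 57
Weekday index = (4 + 57) mod 7 = 5

Day of the week: Saturday


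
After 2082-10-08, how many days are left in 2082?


Day of year: 281 of 365
Remaining = 365 - 281

84 days


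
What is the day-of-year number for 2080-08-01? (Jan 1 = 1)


Date: August 1, 2080
Days in months 1 through 7: 213
Plus 1 days in August

Day of year: 214


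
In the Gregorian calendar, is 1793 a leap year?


Gregorian leap year rule: divisible by 4, but not by 100, unless also by 400.
1793 is not divisible by 4 -> not a leap year

No


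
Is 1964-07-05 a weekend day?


Anchor: Jan 1, 1964. With p = 1964 - 1 = 1963: (p + p//4 - p//100 + p//400) mod 7 = (1963 + 490 - 19 + 4) mod 7 = 2438 mod 7 = 2 -> Wednesday (Mon=0 ... Sun=6)
Day of year: 187; offset = 186
Weekday index = (2 + 186) mod 7 = 6 -> Sunday
Weekend days: Saturday, Sunday

Yes


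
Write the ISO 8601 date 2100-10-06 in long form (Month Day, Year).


ISO 2100-10-06 parses as year=2100, month=10, day=06
Month 10 -> October

October 6, 2100


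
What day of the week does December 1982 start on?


Target: December 1, 1982
Anchor: Jan 1, 1982. With p = 1982 - 1 = 1981: (p + p//4 - p//100 + p//400) mod 7 = (1981 + 495 - 19 + 4) mod 7 = 2461 mod 7 = 4 -> Friday (Mon=0 ... Sun=6)
Days before December (Jan-Nov): 334 days
Weekday index = (4 + 334) mod 7 = 2

Wednesday


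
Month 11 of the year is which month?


Month 11 of 12

November


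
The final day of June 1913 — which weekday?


June 1913 has 30 days
Anchor: Jan 1, 1913. With p = 1913 - 1 = 1912: (p + p//4 - p//100 + p//400) mod 7 = (1912 + 478 - 19 + 4) mod 7 = 2375 mod 7 = 2 -> Wednesday (Mon=0 ... Sun=6)
Days before June (Jan-May): 151; June 1 index = (2 + 151) mod 7 = 6 -> Sunday
Last day offset: 30 - 1 = 29 days
Weekday index = (6 + 29) mod 7 = 0

Monday, June 30
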